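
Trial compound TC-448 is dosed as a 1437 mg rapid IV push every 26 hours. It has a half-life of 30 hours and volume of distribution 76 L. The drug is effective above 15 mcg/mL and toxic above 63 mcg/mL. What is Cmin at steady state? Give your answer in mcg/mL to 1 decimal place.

Over one 26-h interval, 26/30 ≈ 0.86667 half-lives elapse, leaving f ≈ 0.5484 of each dose.
At steady state, accumulation factor R = 1/(1 − e^(−kτ)) ≈ 2.2143.
Each bolus raises the concentration by D/Vd = 1437/76 ≈ 18.908 mcg/mL.
Cmax,ss = C₀/(1 − f) ≈ 18.908/0.4516 ≈ 41.869 mcg/mL.
One interval later, Cmin,ss = Cmax,ss·e^(−kτ) ≈ 41.869 × 0.5484 ≈ 22.961 mcg/mL.
Trough 23.0 mcg/mL vs MEC 15 mcg/mL: adequate.

23.0 mcg/mL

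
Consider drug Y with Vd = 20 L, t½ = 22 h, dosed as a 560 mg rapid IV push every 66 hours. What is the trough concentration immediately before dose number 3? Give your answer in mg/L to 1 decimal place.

f = (1/2)^(τ/t½) = (1/2)^(66/22) ≈ 0.1250.
C₀ = D/Vd = 560/20 ≈ 28.000 mg/L.
Before the 3rd dose, 2 doses have been given. Superposition: Cmin = C₀·(f + f²).
≈ 28.000 × (0.1250 + 0.0156) ≈ 28.000 × 0.1406 ≈ 3.937 mg/L.

3.9 mg/L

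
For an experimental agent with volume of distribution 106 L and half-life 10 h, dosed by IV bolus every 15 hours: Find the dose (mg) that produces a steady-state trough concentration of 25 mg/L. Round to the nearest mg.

4845 mg

τ/t½ = 15/10 ≈ 1.5, so f = (1/2)^(15/10) ≈ 0.353553.
Cmin,ss = (D/Vd)·f/(1−f), so D = Cmin,ss·Vd·(1−f)/f.
D = 25 × 106 × (1−f)/f ≈ 25 × 106 × 1.82843 ≈ 4845.34 mg.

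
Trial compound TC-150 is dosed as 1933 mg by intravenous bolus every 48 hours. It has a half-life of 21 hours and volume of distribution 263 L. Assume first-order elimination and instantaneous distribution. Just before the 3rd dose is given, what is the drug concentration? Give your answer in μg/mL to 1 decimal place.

1.8 μg/mL

f = (1/2)^(τ/t½) = (1/2)^(48/21) ≈ 0.2051.
C₀ = D/Vd = 1933/263 ≈ 7.350 μg/mL.
Before the 3rd dose, 2 doses have been given. Superposition: Cmin = C₀·(f + f²).
≈ 7.350 × (0.2051 + 0.0421) ≈ 7.350 × 0.2472 ≈ 1.817 μg/mL.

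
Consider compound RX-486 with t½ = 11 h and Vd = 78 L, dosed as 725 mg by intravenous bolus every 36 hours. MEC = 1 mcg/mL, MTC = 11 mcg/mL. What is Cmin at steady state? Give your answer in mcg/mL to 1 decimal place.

Over one 36-h interval, 36/11 ≈ 3.2727 half-lives elapse, leaving f ≈ 0.1035 of each dose.
Each bolus raises the concentration by D/Vd = 725/78 ≈ 9.295 mcg/mL.
Steady-state trough Cmin,ss = C₀·f/(1−f) ≈ 9.295 × 0.1035/0.8965 ≈ 1.073 mcg/mL.
Trough 1.1 mcg/mL vs MEC 1 mcg/mL: adequate.

1.1 mcg/mL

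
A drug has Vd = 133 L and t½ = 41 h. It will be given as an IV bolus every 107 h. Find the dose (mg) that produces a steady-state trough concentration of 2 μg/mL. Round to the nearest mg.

1358 mg

τ/t½ = 107/41 ≈ 2.6098, so f = (1/2)^(107/41) ≈ 0.163827.
Cmin,ss = (D/Vd)·f/(1−f), so D = Cmin,ss·Vd·(1−f)/f.
D = 2 × 133 × (1−f)/f ≈ 2 × 133 × 5.10400 ≈ 1357.66 mg.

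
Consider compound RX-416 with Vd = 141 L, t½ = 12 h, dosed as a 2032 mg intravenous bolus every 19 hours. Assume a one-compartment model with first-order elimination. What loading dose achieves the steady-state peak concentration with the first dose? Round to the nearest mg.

f = (1/2)^(19/12) ≈ 0.333710; accumulation ratio R = 1/(1−f) ≈ 1.50085.
Loading dose to hit Cmax,ss on first dose: D_load = D_maint·R ≈ 2032 × 1.50085 ≈ 3049.73 mg.

3050 mg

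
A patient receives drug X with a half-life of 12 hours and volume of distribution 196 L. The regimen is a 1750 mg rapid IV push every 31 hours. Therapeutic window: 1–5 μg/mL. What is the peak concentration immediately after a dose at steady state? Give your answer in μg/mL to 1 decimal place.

10.7 μg/mL

τ/t½ = 31/12 ≈ 2.5833, so fraction remaining f = (1/2)^(31/12) ≈ 0.1669.
Accumulation ratio R = 1/(1 − f) ≈ 1/0.8331 ≈ 1.2003.
Each bolus raises the concentration by D/Vd = 1750/196 ≈ 8.929 μg/mL.
Cmax,ss = C₀/(1 − f) ≈ 8.929/0.8331 ≈ 10.718 μg/mL.
Peak 10.7 μg/mL vs MTC 5 μg/mL: exceeds toxic threshold.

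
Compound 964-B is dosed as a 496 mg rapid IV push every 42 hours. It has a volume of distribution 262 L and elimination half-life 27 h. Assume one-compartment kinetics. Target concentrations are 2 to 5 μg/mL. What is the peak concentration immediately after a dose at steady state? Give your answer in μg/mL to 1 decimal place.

2.9 μg/mL

k = ln2/t½ = ln2/27 ≈ 0.025672 h⁻¹; fraction remaining f = e^(−kτ) = e^(−0.025672×42) ≈ 0.3402.
At steady state, accumulation factor R = 1/(1 − e^(−kτ)) ≈ 1.5156.
Single-dose peak C₀ = D/Vd = 496/262 ≈ 1.893 μg/mL.
Steady-state peak Cmax,ss = C₀·R ≈ 1.893 × 1.5156 ≈ 2.869 μg/mL.
Peak 2.9 μg/mL vs MTC 5 μg/mL: below toxic threshold.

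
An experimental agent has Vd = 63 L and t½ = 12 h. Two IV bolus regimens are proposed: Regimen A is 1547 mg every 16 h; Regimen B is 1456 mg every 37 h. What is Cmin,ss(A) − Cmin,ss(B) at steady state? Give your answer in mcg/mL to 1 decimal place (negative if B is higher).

13.1 mcg/mL

Regimen A: f = (1/2)^(16/12) ≈ 0.3969; Cmin,ss = (1547/63)·f/(1−f) ≈ 16.160 mcg/mL.
Regimen B: f = (1/2)^(37/12) ≈ 0.1180; Cmin,ss = (1456/63)·f/(1−f) ≈ 3.092 mcg/mL.
Difference ≈ 16.160 − 3.092 ≈ 13.068 mcg/mL.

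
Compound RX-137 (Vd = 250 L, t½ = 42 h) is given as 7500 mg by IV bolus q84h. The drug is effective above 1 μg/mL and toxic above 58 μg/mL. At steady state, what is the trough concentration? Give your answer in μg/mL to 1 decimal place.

τ = 84 h = 2 half-lives, so f = (1/2)^2 = 0.25.
At steady state, R = 1/(1 − 0.25) = 4/3.
Single-dose peak C₀ = D/Vd = 7500/250 = 30 μg/mL.
Steady-state peak Cmax,ss = C₀·R = 30 × 4/3 ≈ 40.000 μg/mL.
Steady-state trough Cmin,ss = Cmax,ss·f ≈ 40.000 × 0.25 ≈ 10.000 μg/mL.
Trough 10.0 μg/mL vs MEC 1 μg/mL: adequate.

10.0 μg/mL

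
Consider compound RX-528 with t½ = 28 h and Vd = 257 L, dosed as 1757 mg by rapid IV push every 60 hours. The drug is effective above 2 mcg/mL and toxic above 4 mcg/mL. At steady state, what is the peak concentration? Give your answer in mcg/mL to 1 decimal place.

8.8 mcg/mL

Over one 60-h interval, 60/28 ≈ 2.1429 half-lives elapse, leaving f ≈ 0.2264 of each dose.
At steady state, accumulation factor R = 1/(1 − e^(−kτ)) ≈ 1.2927.
Single-dose peak C₀ = D/Vd = 1757/257 ≈ 6.837 mcg/mL.
Steady-state peak Cmax,ss = C₀·R ≈ 6.837 × 1.2927 ≈ 8.838 mcg/mL.
Peak 8.8 mcg/mL vs MTC 4 mcg/mL: exceeds toxic threshold.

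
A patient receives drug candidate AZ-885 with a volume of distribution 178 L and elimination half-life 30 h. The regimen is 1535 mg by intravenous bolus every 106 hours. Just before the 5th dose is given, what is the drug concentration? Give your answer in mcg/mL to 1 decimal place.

0.8 mcg/mL

f = (1/2)^(τ/t½) = (1/2)^(106/30) ≈ 0.0864.
C₀ = D/Vd = 1535/178 ≈ 8.624 mcg/mL.
Before the 5th dose, 4 doses have been given. Superposition: Cmin = C₀·(f + f² + … + f^4).
≈ 8.624 × (0.0864 + 0.0075 + 0.0006 + 0.0001) ≈ 8.624 × 0.0946 ≈ 0.816 mcg/mL.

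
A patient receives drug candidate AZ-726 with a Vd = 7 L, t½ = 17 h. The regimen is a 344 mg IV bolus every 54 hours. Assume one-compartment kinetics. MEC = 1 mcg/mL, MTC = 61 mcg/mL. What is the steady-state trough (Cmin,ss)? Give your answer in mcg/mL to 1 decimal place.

6.1 mcg/mL

τ/t½ = 54/17 ≈ 3.1765, so fraction remaining f = (1/2)^(54/17) ≈ 0.1106.
Each bolus raises the concentration by D/Vd = 344/7 ≈ 49.143 mcg/mL.
Steady-state trough Cmin,ss = C₀·f/(1−f) ≈ 49.143 × 0.1106/0.8894 ≈ 6.111 mcg/mL.
Trough 6.1 mcg/mL vs MEC 1 mcg/mL: adequate.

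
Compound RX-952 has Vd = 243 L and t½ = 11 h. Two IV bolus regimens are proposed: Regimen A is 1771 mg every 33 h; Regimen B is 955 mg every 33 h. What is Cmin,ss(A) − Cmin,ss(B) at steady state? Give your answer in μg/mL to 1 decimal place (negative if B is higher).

0.5 μg/mL

Regimen A: f = (1/2)^(33/11) ≈ 0.1250; Cmin,ss = (1771/243)·f/(1−f) ≈ 1.041 μg/mL.
Regimen B: f = (1/2)^(33/11) ≈ 0.1250; Cmin,ss = (955/243)·f/(1−f) ≈ 0.561 μg/mL.
Difference ≈ 1.041 − 0.561 ≈ 0.480 μg/mL.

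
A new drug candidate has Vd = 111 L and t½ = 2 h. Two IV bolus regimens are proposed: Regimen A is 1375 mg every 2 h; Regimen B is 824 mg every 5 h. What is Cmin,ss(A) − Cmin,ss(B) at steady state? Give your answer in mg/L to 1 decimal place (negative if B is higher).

10.8 mg/L

Regimen A: f = (1/2)^(2/2) ≈ 0.5000; Cmin,ss = (1375/111)·f/(1−f) ≈ 12.387 mg/L.
Regimen B: f = (1/2)^(5/2) ≈ 0.1768; Cmin,ss = (824/111)·f/(1−f) ≈ 1.594 mg/L.
Difference ≈ 12.387 − 1.594 ≈ 10.793 mg/L.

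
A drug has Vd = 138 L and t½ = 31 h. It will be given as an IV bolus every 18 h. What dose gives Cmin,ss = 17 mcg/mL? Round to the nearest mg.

1162 mg

τ/t½ = 18/31 ≈ 0.58065, so f = (1/2)^(18/31) ≈ 0.668665.
Cmin,ss = (D/Vd)·f/(1−f), so D = Cmin,ss·Vd·(1−f)/f.
D = 17 × 138 × (1−f)/f ≈ 17 × 138 × 0.49552 ≈ 1162.49 mg.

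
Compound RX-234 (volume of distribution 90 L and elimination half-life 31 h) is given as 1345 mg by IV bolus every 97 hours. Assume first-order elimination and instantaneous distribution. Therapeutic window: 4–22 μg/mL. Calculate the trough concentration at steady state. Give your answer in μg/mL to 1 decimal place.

1.9 μg/mL

Over one 97-h interval, 97/31 ≈ 3.129 half-lives elapse, leaving f ≈ 0.1143 of each dose.
At steady state, accumulation factor R = 1/(1 − e^(−kτ)) ≈ 1.1291.
Single-dose peak C₀ = D/Vd = 1345/90 ≈ 14.944 μg/mL.
Steady-state peak Cmax,ss = C₀·R ≈ 14.944 × 1.1291 ≈ 16.873 μg/mL.
Steady-state trough Cmin,ss = Cmax,ss·f ≈ 16.873 × 0.1143 ≈ 1.929 μg/mL.
Trough 1.9 μg/mL vs MEC 4 μg/mL: subtherapeutic.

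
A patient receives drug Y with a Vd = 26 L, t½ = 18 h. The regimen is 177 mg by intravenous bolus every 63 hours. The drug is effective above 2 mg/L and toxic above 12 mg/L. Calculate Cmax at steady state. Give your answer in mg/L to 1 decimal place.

7.5 mg/L

τ/t½ = 63/18 ≈ 3.5, so fraction remaining f = (1/2)^(63/18) ≈ 0.0884.
At steady state, accumulation factor R = 1/(1 − e^(−kτ)) ≈ 1.0970.
Single-dose peak C₀ = D/Vd = 177/26 ≈ 6.808 mg/L.
Cmax,ss = C₀/(1 − f) ≈ 6.808/0.9116 ≈ 7.468 mg/L.
Peak 7.5 mg/L vs MTC 12 mg/L: below toxic threshold.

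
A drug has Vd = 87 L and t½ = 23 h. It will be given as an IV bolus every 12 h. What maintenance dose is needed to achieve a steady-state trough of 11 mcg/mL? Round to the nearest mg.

417 mg

τ/t½ = 12/23 ≈ 0.52174, so f = (1/2)^(12/23) ≈ 0.696532.
Cmin,ss = (D/Vd)·f/(1−f), so D = Cmin,ss·Vd·(1−f)/f.
D = 11 × 87 × (1−f)/f ≈ 11 × 87 × 0.43568 ≈ 416.95 mg.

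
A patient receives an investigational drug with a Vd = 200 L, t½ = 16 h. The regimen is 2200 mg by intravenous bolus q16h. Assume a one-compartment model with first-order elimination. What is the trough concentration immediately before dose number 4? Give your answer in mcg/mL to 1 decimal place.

f = (1/2)^(τ/t½) = (1/2)^(16/16) ≈ 0.5000.
C₀ = D/Vd = 2200/200 ≈ 11.000 mcg/mL.
Before the 4th dose, 3 doses have been given. Superposition: Cmin = C₀·(f + f² + … + f^3).
≈ 11.000 × (0.5000 + 0.2500 + 0.1250) ≈ 11.000 × 0.8750 ≈ 9.625 mcg/mL.

9.6 mcg/mL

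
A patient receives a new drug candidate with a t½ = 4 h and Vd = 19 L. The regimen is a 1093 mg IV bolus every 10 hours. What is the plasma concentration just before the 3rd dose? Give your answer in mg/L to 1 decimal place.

f = (1/2)^(τ/t½) = (1/2)^(10/4) ≈ 0.1768.
C₀ = D/Vd = 1093/19 ≈ 57.526 mg/L.
Before the 3rd dose, 2 doses have been given. Superposition: Cmin = C₀·(f + f²).
≈ 57.526 × (0.1768 + 0.0313) ≈ 57.526 × 0.2081 ≈ 11.971 mg/L.

12.0 mg/L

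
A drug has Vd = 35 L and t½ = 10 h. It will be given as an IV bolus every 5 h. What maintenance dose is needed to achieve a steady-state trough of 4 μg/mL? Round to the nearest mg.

58 mg

τ/t½ = 5/10 ≈ 0.5, so f = (1/2)^(5/10) ≈ 0.707107.
Cmin,ss = (D/Vd)·f/(1−f), so D = Cmin,ss·Vd·(1−f)/f.
D = 4 × 35 × (1−f)/f ≈ 4 × 35 × 0.41421 ≈ 57.99 mg.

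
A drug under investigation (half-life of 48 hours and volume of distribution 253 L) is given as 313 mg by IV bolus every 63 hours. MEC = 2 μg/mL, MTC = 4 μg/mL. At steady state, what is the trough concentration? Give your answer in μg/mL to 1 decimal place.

0.8 μg/mL

Over one 63-h interval, 63/48 ≈ 1.3125 half-lives elapse, leaving f ≈ 0.4026 of each dose.
Single-dose peak C₀ = D/Vd = 313/253 ≈ 1.237 μg/mL.
Steady-state trough Cmin,ss = C₀·f/(1−f) ≈ 1.237 × 0.4026/0.5974 ≈ 0.834 μg/mL.
Trough 0.8 μg/mL vs MEC 2 μg/mL: subtherapeutic.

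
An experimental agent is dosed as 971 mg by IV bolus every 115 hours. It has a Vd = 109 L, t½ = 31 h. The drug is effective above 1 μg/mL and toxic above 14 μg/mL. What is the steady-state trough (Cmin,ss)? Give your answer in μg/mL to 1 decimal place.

k = ln2/t½ = ln2/31 ≈ 0.022360 h⁻¹; fraction remaining f = e^(−kτ) = e^(−0.022360×115) ≈ 0.0764.
Accumulation ratio R = 1/(1 − f) ≈ 1/0.9236 ≈ 1.0827.
Single-dose peak C₀ = D/Vd = 971/109 ≈ 8.908 μg/mL.
Cmax,ss = C₀/(1 − f) ≈ 8.908/0.9236 ≈ 9.645 μg/mL.
One interval later, Cmin,ss = Cmax,ss·e^(−kτ) ≈ 9.645 × 0.0764 ≈ 0.737 μg/mL.
Trough 0.7 μg/mL vs MEC 1 μg/mL: subtherapeutic.

0.7 μg/mL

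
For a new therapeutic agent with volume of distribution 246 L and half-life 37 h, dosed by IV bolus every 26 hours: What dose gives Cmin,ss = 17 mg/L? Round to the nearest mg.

2624 mg

τ/t½ = 26/37 ≈ 0.7027, so f = (1/2)^(26/37) ≈ 0.614420.
Cmin,ss = (D/Vd)·f/(1−f), so D = Cmin,ss·Vd·(1−f)/f.
D = 17 × 246 × (1−f)/f ≈ 17 × 246 × 0.62755 ≈ 2624.41 mg.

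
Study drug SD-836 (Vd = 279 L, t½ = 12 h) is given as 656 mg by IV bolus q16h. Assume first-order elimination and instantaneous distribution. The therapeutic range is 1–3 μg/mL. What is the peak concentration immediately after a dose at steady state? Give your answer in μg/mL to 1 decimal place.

3.9 μg/mL

k = ln2/t½ = ln2/12 ≈ 0.057762 h⁻¹; fraction remaining f = e^(−kτ) = e^(−0.057762×16) ≈ 0.3969.
At steady state, accumulation factor R = 1/(1 − e^(−kτ)) ≈ 1.6581.
Each bolus raises the concentration by D/Vd = 656/279 ≈ 2.351 μg/mL.
Steady-state peak Cmax,ss = C₀·R ≈ 2.351 × 1.6581 ≈ 3.898 μg/mL.
Peak 3.9 μg/mL vs MTC 3 μg/mL: exceeds toxic threshold.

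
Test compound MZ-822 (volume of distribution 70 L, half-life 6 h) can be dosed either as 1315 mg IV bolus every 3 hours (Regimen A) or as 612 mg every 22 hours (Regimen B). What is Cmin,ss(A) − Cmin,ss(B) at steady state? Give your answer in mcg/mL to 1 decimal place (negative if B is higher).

Regimen A: f = (1/2)^(3/6) ≈ 0.7071; Cmin,ss = (1315/70)·f/(1−f) ≈ 45.351 mcg/mL.
Regimen B: f = (1/2)^(22/6) ≈ 0.0787; Cmin,ss = (612/70)·f/(1−f) ≈ 0.747 mcg/mL.
Difference ≈ 45.351 − 0.747 ≈ 44.604 mcg/mL.

44.6 mcg/mL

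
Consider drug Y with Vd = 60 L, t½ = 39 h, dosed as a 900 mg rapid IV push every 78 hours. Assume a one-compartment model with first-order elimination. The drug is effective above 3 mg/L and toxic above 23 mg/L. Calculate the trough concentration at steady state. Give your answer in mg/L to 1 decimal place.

5.0 mg/L

τ = 78 h = 2 half-lives, so f = (1/2)^2 = 0.25.
Accumulation ratio R = 1/(1 − f) = 1/0.75 = 4/3.
Single-dose peak C₀ = D/Vd = 900/60 = 15 mg/L.
Steady-state peak Cmax,ss = C₀·R = 15 × 4/3 ≈ 20.000 mg/L.
Steady-state trough Cmin,ss = Cmax,ss·f ≈ 20.000 × 0.25 ≈ 5.000 mg/L.
Trough 5.0 mg/L vs MEC 3 mg/L: adequate.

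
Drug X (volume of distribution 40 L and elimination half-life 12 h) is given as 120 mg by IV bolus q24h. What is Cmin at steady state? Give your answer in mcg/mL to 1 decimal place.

1.0 mcg/mL

τ = 24 h = 2 half-lives, so f = (1/2)^2 = 0.25.
At steady state, R = 1/(1 − 0.25) = 4/3.
Single-dose peak C₀ = D/Vd = 120/40 = 3 mcg/mL.
Steady-state peak Cmax,ss = C₀·R = 3 × 4/3 ≈ 4.000 mcg/mL.
Steady-state trough Cmin,ss = Cmax,ss·f ≈ 4.000 × 0.25 ≈ 1.000 mcg/mL.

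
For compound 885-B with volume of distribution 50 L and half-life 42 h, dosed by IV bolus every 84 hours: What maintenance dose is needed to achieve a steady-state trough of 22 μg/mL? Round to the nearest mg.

τ/t½ = 84/42 ≈ 2, so f = (1/2)^(84/42) ≈ 0.250000.
Cmin,ss = (D/Vd)·f/(1−f), so D = Cmin,ss·Vd·(1−f)/f.
D = 22 × 50 × (1−f)/f ≈ 22 × 50 × 3.00000 ≈ 3300.00 mg.

3300 mg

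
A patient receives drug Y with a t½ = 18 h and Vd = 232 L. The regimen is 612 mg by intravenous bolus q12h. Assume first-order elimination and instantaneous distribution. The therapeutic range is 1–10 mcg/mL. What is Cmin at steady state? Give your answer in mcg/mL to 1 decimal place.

τ/t½ = 12/18 ≈ 0.66667, so fraction remaining f = (1/2)^(12/18) ≈ 0.6300.
Each bolus raises the concentration by D/Vd = 612/232 ≈ 2.638 mcg/mL.
Steady-state trough Cmin,ss = C₀·f/(1−f) ≈ 2.638 × 0.6300/0.3700 ≈ 4.492 mcg/mL.
Trough 4.5 mcg/mL vs MEC 1 mcg/mL: adequate.

4.5 mcg/mL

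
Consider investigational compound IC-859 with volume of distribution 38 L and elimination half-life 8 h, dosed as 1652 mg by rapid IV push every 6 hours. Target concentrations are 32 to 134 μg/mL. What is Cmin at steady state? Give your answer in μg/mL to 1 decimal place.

63.8 μg/mL

Over one 6-h interval, 6/8 ≈ 0.75 half-lives elapse, leaving f ≈ 0.5946 of each dose.
Accumulation ratio R = 1/(1 − f) ≈ 1/0.4054 ≈ 2.4667.
Single-dose peak C₀ = D/Vd = 1652/38 ≈ 43.474 μg/mL.
Steady-state peak Cmax,ss = C₀·R ≈ 43.474 × 2.4667 ≈ 107.237 μg/mL.
Steady-state trough Cmin,ss = Cmax,ss·f ≈ 107.237 × 0.5946 ≈ 63.763 μg/mL.
Trough 63.8 μg/mL vs MEC 32 μg/mL: adequate.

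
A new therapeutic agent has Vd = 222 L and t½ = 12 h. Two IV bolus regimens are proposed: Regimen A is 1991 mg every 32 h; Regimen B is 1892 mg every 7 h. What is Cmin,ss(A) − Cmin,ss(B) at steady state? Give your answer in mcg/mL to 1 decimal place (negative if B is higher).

Regimen A: f = (1/2)^(32/12) ≈ 0.1575; Cmin,ss = (1991/222)·f/(1−f) ≈ 1.677 mcg/mL.
Regimen B: f = (1/2)^(7/12) ≈ 0.6674; Cmin,ss = (1892/222)·f/(1−f) ≈ 17.101 mcg/mL.
Difference ≈ 1.677 − 17.101 ≈ -15.424 mcg/mL.

-15.4 mcg/mL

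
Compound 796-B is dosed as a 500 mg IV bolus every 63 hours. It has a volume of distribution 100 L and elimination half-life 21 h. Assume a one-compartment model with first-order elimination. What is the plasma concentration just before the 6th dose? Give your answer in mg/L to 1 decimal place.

f = (1/2)^(τ/t½) = (1/2)^(63/21) ≈ 0.1250.
C₀ = D/Vd = 500/100 ≈ 5.000 mg/L.
Before the 6th dose, 5 doses have been given. Superposition: Cmin = C₀·(f + f² + … + f^5).
≈ 5.000 × (0.1250 + 0.0156 + 0.0020 + 0.0002 + 0.0000) ≈ 5.000 × 0.1428 ≈ 0.714 mg/L.

0.7 mg/L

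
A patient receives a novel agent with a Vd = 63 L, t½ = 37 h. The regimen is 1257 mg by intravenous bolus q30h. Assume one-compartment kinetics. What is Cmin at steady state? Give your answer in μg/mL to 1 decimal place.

Over one 30-h interval, 30/37 ≈ 0.81081 half-lives elapse, leaving f ≈ 0.5701 of each dose.
Each bolus raises the concentration by D/Vd = 1257/63 ≈ 19.952 μg/mL.
Steady-state trough Cmin,ss = C₀·f/(1−f) ≈ 19.952 × 0.5701/0.4299 ≈ 26.459 μg/mL.

26.5 μg/mL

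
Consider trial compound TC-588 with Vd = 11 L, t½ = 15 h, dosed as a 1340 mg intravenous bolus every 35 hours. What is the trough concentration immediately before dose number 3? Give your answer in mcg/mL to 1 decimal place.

29.0 mcg/mL

f = (1/2)^(τ/t½) = (1/2)^(35/15) ≈ 0.1984.
C₀ = D/Vd = 1340/11 ≈ 121.818 mcg/mL.
Before the 3rd dose, 2 doses have been given. Superposition: Cmin = C₀·(f + f²).
≈ 121.818 × (0.1984 + 0.0394) ≈ 121.818 × 0.2378 ≈ 28.968 mcg/mL.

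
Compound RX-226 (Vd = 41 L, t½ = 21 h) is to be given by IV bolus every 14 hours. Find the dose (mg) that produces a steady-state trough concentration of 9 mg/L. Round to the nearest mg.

τ/t½ = 14/21 ≈ 0.66667, so f = (1/2)^(14/21) ≈ 0.629961.
Cmin,ss = (D/Vd)·f/(1−f), so D = Cmin,ss·Vd·(1−f)/f.
D = 9 × 41 × (1−f)/f ≈ 9 × 41 × 0.58740 ≈ 216.75 mg.

217 mg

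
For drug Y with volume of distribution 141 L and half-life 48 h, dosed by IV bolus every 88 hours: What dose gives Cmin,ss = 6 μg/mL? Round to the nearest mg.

2169 mg

τ/t½ = 88/48 ≈ 1.8333, so f = (1/2)^(88/48) ≈ 0.280616.
Cmin,ss = (D/Vd)·f/(1−f), so D = Cmin,ss·Vd·(1−f)/f.
D = 6 × 141 × (1−f)/f ≈ 6 × 141 × 2.56359 ≈ 2168.80 mg.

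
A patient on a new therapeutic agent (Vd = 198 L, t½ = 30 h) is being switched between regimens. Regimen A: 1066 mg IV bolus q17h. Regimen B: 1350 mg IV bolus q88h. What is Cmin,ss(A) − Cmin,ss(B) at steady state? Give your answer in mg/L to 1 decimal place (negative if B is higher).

10.2 mg/L

Regimen A: f = (1/2)^(17/30) ≈ 0.6752; Cmin,ss = (1066/198)·f/(1−f) ≈ 11.192 mg/L.
Regimen B: f = (1/2)^(88/30) ≈ 0.1309; Cmin,ss = (1350/198)·f/(1−f) ≈ 1.027 mg/L.
Difference ≈ 11.192 − 1.027 ≈ 10.165 mg/L.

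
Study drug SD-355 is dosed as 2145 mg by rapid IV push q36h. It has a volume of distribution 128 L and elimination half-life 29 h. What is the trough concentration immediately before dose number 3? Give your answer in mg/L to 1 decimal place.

f = (1/2)^(τ/t½) = (1/2)^(36/29) ≈ 0.4230.
C₀ = D/Vd = 2145/128 ≈ 16.758 mg/L.
Before the 3rd dose, 2 doses have been given. Superposition: Cmin = C₀·(f + f²).
≈ 16.758 × (0.4230 + 0.1789) ≈ 16.758 × 0.6019 ≈ 10.087 mg/L.

10.1 mg/L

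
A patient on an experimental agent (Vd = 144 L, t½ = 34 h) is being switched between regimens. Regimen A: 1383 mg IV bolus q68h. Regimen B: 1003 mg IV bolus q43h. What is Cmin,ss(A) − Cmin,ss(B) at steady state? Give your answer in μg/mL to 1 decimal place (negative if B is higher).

-1.8 μg/mL

Regimen A: f = (1/2)^(68/34) ≈ 0.2500; Cmin,ss = (1383/144)·f/(1−f) ≈ 3.201 μg/mL.
Regimen B: f = (1/2)^(43/34) ≈ 0.4162; Cmin,ss = (1003/144)·f/(1−f) ≈ 4.966 μg/mL.
Difference ≈ 3.201 − 4.966 ≈ -1.765 μg/mL.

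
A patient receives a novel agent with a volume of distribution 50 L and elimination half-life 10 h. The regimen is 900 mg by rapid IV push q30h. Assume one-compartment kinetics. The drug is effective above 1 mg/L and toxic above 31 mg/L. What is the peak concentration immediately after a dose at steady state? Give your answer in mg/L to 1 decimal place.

20.6 mg/L

τ = 30 h = 3 half-lives, so f = (1/2)^3 = 0.125.
At steady state, R = 1/(1 − 0.125) = 8/7.
Single-dose peak C₀ = D/Vd = 900/50 = 18 mg/L.
Steady-state peak Cmax,ss = C₀·R = 18 × 8/7 ≈ 20.571 mg/L.
Peak 20.6 mg/L vs MTC 31 mg/L: below toxic threshold.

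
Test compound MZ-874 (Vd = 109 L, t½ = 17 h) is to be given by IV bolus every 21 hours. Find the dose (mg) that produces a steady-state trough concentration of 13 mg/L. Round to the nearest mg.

τ/t½ = 21/17 ≈ 1.2353, so f = (1/2)^(21/17) ≈ 0.424756.
Cmin,ss = (D/Vd)·f/(1−f), so D = Cmin,ss·Vd·(1−f)/f.
D = 13 × 109 × (1−f)/f ≈ 13 × 109 × 1.35429 ≈ 1919.03 mg.

1919 mg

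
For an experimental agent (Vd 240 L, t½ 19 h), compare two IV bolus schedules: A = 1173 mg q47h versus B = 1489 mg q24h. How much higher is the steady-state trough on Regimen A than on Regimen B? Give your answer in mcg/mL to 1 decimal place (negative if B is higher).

-3.4 mcg/mL

Regimen A: f = (1/2)^(47/19) ≈ 0.1800; Cmin,ss = (1173/240)·f/(1−f) ≈ 1.073 mcg/mL.
Regimen B: f = (1/2)^(24/19) ≈ 0.4166; Cmin,ss = (1489/240)·f/(1−f) ≈ 4.430 mcg/mL.
Difference ≈ 1.073 − 4.430 ≈ -3.357 mcg/mL.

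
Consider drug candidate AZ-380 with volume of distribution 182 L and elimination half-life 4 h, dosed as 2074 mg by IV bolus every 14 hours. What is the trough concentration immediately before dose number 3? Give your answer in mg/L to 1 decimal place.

f = (1/2)^(τ/t½) = (1/2)^(14/4) ≈ 0.0884.
C₀ = D/Vd = 2074/182 ≈ 11.396 mg/L.
Before the 3rd dose, 2 doses have been given. Superposition: Cmin = C₀·(f + f²).
≈ 11.396 × (0.0884 + 0.0078) ≈ 11.396 × 0.0962 ≈ 1.096 mg/L.

1.1 mg/L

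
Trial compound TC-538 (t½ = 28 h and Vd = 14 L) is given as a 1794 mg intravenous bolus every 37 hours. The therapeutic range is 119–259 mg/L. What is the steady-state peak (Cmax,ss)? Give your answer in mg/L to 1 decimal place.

k = ln2/t½ = ln2/28 ≈ 0.024755 h⁻¹; fraction remaining f = e^(−kτ) = e^(−0.024755×37) ≈ 0.4001.
At steady state, accumulation factor R = 1/(1 − e^(−kτ)) ≈ 1.6669.
Single-dose peak C₀ = D/Vd = 1794/14 ≈ 128.143 mg/L.
Steady-state peak Cmax,ss = C₀·R ≈ 128.143 × 1.6669 ≈ 213.602 mg/L.
Peak 213.6 mg/L vs MTC 259 mg/L: below toxic threshold.

213.6 mg/L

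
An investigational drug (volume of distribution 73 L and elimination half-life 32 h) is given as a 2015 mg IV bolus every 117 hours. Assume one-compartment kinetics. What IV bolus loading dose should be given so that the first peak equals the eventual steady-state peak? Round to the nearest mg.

f = (1/2)^(117/32) ≈ 0.079316; accumulation ratio R = 1/(1−f) ≈ 1.08615.
Loading dose to hit Cmax,ss on first dose: D_load = D_maint·R ≈ 2015 × 1.08615 ≈ 2188.59 mg.

2189 mg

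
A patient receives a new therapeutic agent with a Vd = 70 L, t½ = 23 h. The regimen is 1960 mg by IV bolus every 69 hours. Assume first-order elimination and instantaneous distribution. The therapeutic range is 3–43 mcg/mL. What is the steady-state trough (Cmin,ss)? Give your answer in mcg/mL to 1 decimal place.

The dosing interval is 3 half-lives, so f = 2^(−3) = 0.125.
Accumulation ratio R = 1/(1 − f) = 1/0.875 = 8/7.
Single-dose peak C₀ = D/Vd = 1960/70 = 28 mcg/mL.
Steady-state peak Cmax,ss = C₀·R = 28 × 8/7 ≈ 32.000 mcg/mL.
Steady-state trough Cmin,ss = Cmax,ss·f ≈ 32.000 × 0.125 ≈ 4.000 mcg/mL.
Trough 4.0 mcg/mL vs MEC 3 mcg/mL: adequate.

4.0 mcg/mL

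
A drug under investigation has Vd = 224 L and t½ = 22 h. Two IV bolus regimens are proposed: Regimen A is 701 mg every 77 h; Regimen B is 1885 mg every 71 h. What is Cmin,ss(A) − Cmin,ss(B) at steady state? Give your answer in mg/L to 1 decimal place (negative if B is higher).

-0.7 mg/L

Regimen A: f = (1/2)^(77/22) ≈ 0.0884; Cmin,ss = (701/224)·f/(1−f) ≈ 0.303 mg/L.
Regimen B: f = (1/2)^(71/22) ≈ 0.1068; Cmin,ss = (1885/224)·f/(1−f) ≈ 1.006 mg/L.
Difference ≈ 0.303 − 1.006 ≈ -0.703 mg/L.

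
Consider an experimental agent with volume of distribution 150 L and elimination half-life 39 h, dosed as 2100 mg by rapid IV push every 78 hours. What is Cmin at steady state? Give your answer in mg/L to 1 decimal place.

4.7 mg/L

τ = 78 h = 2 half-lives, so f = (1/2)^2 = 0.25.
At steady state, R = 1/(1 − 0.25) = 4/3.
Single-dose peak C₀ = D/Vd = 2100/150 = 14 mg/L.
Steady-state peak Cmax,ss = C₀·R = 14 × 4/3 ≈ 18.667 mg/L.
Steady-state trough Cmin,ss = Cmax,ss·f ≈ 18.667 × 0.25 ≈ 4.667 mg/L.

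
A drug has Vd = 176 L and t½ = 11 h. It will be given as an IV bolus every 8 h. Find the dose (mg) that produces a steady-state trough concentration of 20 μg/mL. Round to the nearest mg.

2307 mg

τ/t½ = 8/11 ≈ 0.72727, so f = (1/2)^(8/11) ≈ 0.604045.
Cmin,ss = (D/Vd)·f/(1−f), so D = Cmin,ss·Vd·(1−f)/f.
D = 20 × 176 × (1−f)/f ≈ 20 × 176 × 0.65551 ≈ 2307.40 mg.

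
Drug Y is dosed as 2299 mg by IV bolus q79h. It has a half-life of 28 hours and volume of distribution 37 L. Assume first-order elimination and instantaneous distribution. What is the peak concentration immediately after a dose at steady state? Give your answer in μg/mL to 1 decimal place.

72.4 μg/mL

k = ln2/t½ = ln2/28 ≈ 0.024755 h⁻¹; fraction remaining f = e^(−kτ) = e^(−0.024755×79) ≈ 0.1415.
Accumulation ratio R = 1/(1 − f) ≈ 1/0.8585 ≈ 1.1648.
Single-dose peak C₀ = D/Vd = 2299/37 ≈ 62.135 μg/mL.
Steady-state peak Cmax,ss = C₀·R ≈ 62.135 × 1.1648 ≈ 72.375 μg/mL.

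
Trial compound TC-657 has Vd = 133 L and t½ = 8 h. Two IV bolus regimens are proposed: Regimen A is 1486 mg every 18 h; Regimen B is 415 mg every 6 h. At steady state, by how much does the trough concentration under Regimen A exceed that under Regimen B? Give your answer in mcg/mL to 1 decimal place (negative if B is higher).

Regimen A: f = (1/2)^(18/8) ≈ 0.2102; Cmin,ss = (1486/133)·f/(1−f) ≈ 2.974 mcg/mL.
Regimen B: f = (1/2)^(6/8) ≈ 0.5946; Cmin,ss = (415/133)·f/(1−f) ≈ 4.577 mcg/mL.
Difference ≈ 2.974 − 4.577 ≈ -1.603 mcg/mL.

-1.6 mcg/mL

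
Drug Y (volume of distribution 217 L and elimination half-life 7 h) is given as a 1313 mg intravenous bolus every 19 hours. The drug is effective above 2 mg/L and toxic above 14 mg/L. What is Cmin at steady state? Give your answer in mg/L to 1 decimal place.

τ/t½ = 19/7 ≈ 2.7143, so fraction remaining f = (1/2)^(19/7) ≈ 0.1524.
At steady state, accumulation factor R = 1/(1 − e^(−kτ)) ≈ 1.1798.
Single-dose peak C₀ = D/Vd = 1313/217 ≈ 6.051 mg/L.
Cmax,ss = C₀/(1 − f) ≈ 6.051/0.8476 ≈ 7.139 mg/L.
One interval later, Cmin,ss = Cmax,ss·e^(−kτ) ≈ 7.139 × 0.1524 ≈ 1.088 mg/L.
Trough 1.1 mg/L vs MEC 2 mg/L: subtherapeutic.

1.1 mg/L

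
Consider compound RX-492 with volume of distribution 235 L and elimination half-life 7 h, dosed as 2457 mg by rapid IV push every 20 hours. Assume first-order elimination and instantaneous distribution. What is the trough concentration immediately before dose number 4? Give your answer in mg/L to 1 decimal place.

1.7 mg/L

f = (1/2)^(τ/t½) = (1/2)^(20/7) ≈ 0.1380.
C₀ = D/Vd = 2457/235 ≈ 10.455 mg/L.
Before the 4th dose, 3 doses have been given. Superposition: Cmin = C₀·(f + f² + … + f^3).
≈ 10.455 × (0.1380 + 0.0190 + 0.0026) ≈ 10.455 × 0.1596 ≈ 1.669 mg/L.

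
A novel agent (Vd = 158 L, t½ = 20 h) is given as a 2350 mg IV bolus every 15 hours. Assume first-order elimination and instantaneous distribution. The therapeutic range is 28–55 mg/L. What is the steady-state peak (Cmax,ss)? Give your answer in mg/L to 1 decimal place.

Over one 15-h interval, 15/20 ≈ 0.75 half-lives elapse, leaving f ≈ 0.5946 of each dose.
Accumulation ratio R = 1/(1 − f) ≈ 1/0.4054 ≈ 2.4667.
Each bolus raises the concentration by D/Vd = 2350/158 ≈ 14.873 mg/L.
Steady-state peak Cmax,ss = C₀·R ≈ 14.873 × 2.4667 ≈ 36.687 mg/L.
Peak 36.7 mg/L vs MTC 55 mg/L: below toxic threshold.

36.7 mg/L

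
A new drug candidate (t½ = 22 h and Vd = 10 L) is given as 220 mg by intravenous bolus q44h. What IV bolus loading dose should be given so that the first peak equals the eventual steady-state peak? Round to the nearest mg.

293 mg

f = (1/2)^(44/22) ≈ 0.250000; accumulation ratio R = 1/(1−f) ≈ 1.33333.
Loading dose to hit Cmax,ss on first dose: D_load = D_maint·R ≈ 220 × 1.33333 ≈ 293.33 mg.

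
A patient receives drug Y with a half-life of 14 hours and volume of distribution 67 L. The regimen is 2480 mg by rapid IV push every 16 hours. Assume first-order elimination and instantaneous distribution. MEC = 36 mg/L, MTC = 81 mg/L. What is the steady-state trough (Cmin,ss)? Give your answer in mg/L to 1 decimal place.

k = ln2/t½ = ln2/14 ≈ 0.049511 h⁻¹; fraction remaining f = e^(−kτ) = e^(−0.049511×16) ≈ 0.4529.
At steady state, accumulation factor R = 1/(1 − e^(−kτ)) ≈ 1.8278.
Each bolus raises the concentration by D/Vd = 2480/67 ≈ 37.015 mg/L.
Cmax,ss = C₀/(1 − f) ≈ 37.015/0.5471 ≈ 67.657 mg/L.
One interval later, Cmin,ss = Cmax,ss·e^(−kτ) ≈ 67.657 × 0.4529 ≈ 30.642 mg/L.
Trough 30.6 mg/L vs MEC 36 mg/L: subtherapeutic.

30.6 mg/L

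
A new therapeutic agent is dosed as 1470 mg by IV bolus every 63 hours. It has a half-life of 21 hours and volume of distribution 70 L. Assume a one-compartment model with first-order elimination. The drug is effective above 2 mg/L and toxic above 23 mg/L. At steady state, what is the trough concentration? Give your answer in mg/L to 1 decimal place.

τ = 63 h = 3 half-lives, so f = (1/2)^3 = 0.125.
Accumulation ratio R = 1/(1 − f) = 1/0.875 = 8/7.
Single-dose peak C₀ = D/Vd = 1470/70 = 21 mg/L.
Steady-state peak Cmax,ss = C₀·R = 21 × 8/7 ≈ 24.000 mg/L.
Steady-state trough Cmin,ss = Cmax,ss·f ≈ 24.000 × 0.125 ≈ 3.000 mg/L.
Trough 3.0 mg/L vs MEC 2 mg/L: adequate.

3.0 mg/L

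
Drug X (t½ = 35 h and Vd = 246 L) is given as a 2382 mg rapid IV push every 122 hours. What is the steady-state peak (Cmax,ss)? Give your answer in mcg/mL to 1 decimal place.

τ/t½ = 122/35 ≈ 3.4857, so fraction remaining f = (1/2)^(122/35) ≈ 0.0893.
Accumulation ratio R = 1/(1 − f) ≈ 1/0.9107 ≈ 1.0981.
Each bolus raises the concentration by D/Vd = 2382/246 ≈ 9.683 mcg/mL.
Steady-state peak Cmax,ss = C₀·R ≈ 9.683 × 1.0981 ≈ 10.633 mcg/mL.

10.6 mcg/mL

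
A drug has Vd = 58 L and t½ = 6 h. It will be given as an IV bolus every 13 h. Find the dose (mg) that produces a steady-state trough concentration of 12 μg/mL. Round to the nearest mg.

τ/t½ = 13/6 ≈ 2.1667, so f = (1/2)^(13/6) ≈ 0.222725.
Cmin,ss = (D/Vd)·f/(1−f), so D = Cmin,ss·Vd·(1−f)/f.
D = 12 × 58 × (1−f)/f ≈ 12 × 58 × 3.48984 ≈ 2428.93 mg.

2429 mg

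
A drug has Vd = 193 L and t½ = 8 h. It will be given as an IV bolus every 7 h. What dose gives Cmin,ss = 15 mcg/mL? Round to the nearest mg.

2414 mg

τ/t½ = 7/8 ≈ 0.875, so f = (1/2)^(7/8) ≈ 0.545254.
Cmin,ss = (D/Vd)·f/(1−f), so D = Cmin,ss·Vd·(1−f)/f.
D = 15 × 193 × (1−f)/f ≈ 15 × 193 × 0.83401 ≈ 2414.46 mg.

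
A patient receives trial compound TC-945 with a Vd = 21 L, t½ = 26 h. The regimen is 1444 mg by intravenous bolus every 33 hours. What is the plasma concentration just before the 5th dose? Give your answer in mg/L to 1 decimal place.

f = (1/2)^(τ/t½) = (1/2)^(33/26) ≈ 0.4149.
C₀ = D/Vd = 1444/21 ≈ 68.762 mg/L.
Before the 5th dose, 4 doses have been given. Superposition: Cmin = C₀·(f + f² + … + f^4).
≈ 68.762 × (0.4149 + 0.1721 + 0.0714 + 0.0296) ≈ 68.762 × 0.6880 ≈ 47.308 mg/L.

47.3 mg/L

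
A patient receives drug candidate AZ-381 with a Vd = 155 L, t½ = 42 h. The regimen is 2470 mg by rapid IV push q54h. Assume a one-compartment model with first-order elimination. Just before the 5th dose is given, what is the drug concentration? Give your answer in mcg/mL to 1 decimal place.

f = (1/2)^(τ/t½) = (1/2)^(54/42) ≈ 0.4102.
C₀ = D/Vd = 2470/155 ≈ 15.935 mcg/mL.
Before the 5th dose, 4 doses have been given. Superposition: Cmin = C₀·(f + f² + … + f^4).
≈ 15.935 × (0.4102 + 0.1683 + 0.0690 + 0.0283) ≈ 15.935 × 0.6758 ≈ 10.769 mcg/mL.

10.8 mcg/mL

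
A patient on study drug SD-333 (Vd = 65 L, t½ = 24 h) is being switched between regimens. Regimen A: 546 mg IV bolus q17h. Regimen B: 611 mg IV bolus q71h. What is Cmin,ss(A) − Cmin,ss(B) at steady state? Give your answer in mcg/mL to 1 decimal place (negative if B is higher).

11.9 mcg/mL

Regimen A: f = (1/2)^(17/24) ≈ 0.6120; Cmin,ss = (546/65)·f/(1−f) ≈ 13.249 mcg/mL.
Regimen B: f = (1/2)^(71/24) ≈ 0.1287; Cmin,ss = (611/65)·f/(1−f) ≈ 1.388 mcg/mL.
Difference ≈ 13.249 − 1.388 ≈ 11.861 mcg/mL.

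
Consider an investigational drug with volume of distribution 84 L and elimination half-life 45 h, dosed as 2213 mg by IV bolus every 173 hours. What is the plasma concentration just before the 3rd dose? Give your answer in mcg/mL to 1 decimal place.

2.0 mcg/mL

f = (1/2)^(τ/t½) = (1/2)^(173/45) ≈ 0.0696.
C₀ = D/Vd = 2213/84 ≈ 26.345 mcg/mL.
Before the 3rd dose, 2 doses have been given. Superposition: Cmin = C₀·(f + f²).
≈ 26.345 × (0.0696 + 0.0048) ≈ 26.345 × 0.0744 ≈ 1.960 mcg/mL.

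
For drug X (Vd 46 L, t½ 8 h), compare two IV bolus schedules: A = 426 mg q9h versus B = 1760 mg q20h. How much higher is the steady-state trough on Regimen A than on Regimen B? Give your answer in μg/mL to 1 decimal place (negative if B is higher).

Regimen A: f = (1/2)^(9/8) ≈ 0.4585; Cmin,ss = (426/46)·f/(1−f) ≈ 7.841 μg/mL.
Regimen B: f = (1/2)^(20/8) ≈ 0.1768; Cmin,ss = (1760/46)·f/(1−f) ≈ 8.217 μg/mL.
Difference ≈ 7.841 − 8.217 ≈ -0.376 μg/mL.

-0.4 μg/mL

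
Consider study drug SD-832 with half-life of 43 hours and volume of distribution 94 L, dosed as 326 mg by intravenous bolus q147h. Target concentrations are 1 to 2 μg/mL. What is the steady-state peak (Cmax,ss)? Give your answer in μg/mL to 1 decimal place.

3.8 μg/mL

τ/t½ = 147/43 ≈ 3.4186, so fraction remaining f = (1/2)^(147/43) ≈ 0.0935.
Accumulation ratio R = 1/(1 − f) ≈ 1/0.9065 ≈ 1.1031.
Single-dose peak C₀ = D/Vd = 326/94 ≈ 3.468 μg/mL.
Steady-state peak Cmax,ss = C₀·R ≈ 3.468 × 1.1031 ≈ 3.826 μg/mL.
Peak 3.8 μg/mL vs MTC 2 μg/mL: exceeds toxic threshold.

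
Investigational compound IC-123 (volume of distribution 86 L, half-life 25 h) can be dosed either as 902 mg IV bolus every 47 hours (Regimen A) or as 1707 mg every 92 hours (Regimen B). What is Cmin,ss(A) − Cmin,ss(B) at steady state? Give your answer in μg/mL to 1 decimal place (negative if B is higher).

2.2 μg/mL

Regimen A: f = (1/2)^(47/25) ≈ 0.2717; Cmin,ss = (902/86)·f/(1−f) ≈ 3.913 μg/mL.
Regimen B: f = (1/2)^(92/25) ≈ 0.0780; Cmin,ss = (1707/86)·f/(1−f) ≈ 1.679 μg/mL.
Difference ≈ 3.913 − 1.679 ≈ 2.234 μg/mL.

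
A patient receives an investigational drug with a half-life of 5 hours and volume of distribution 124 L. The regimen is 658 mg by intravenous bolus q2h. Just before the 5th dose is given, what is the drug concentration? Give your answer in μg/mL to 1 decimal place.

f = (1/2)^(τ/t½) = (1/2)^(2/5) ≈ 0.7579.
C₀ = D/Vd = 658/124 ≈ 5.306 μg/mL.
Before the 5th dose, 4 doses have been given. Superposition: Cmin = C₀·(f + f² + … + f^4).
≈ 5.306 × (0.7579 + 0.5744 + 0.4353 + 0.3299) ≈ 5.306 × 2.0975 ≈ 11.129 μg/mL.

11.1 μg/mL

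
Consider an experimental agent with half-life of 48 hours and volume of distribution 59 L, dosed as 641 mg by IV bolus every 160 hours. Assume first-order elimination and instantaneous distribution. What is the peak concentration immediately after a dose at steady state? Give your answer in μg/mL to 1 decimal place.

12.1 μg/mL

k = ln2/t½ = ln2/48 ≈ 0.014441 h⁻¹; fraction remaining f = e^(−kτ) = e^(−0.014441×160) ≈ 0.0992.
At steady state, accumulation factor R = 1/(1 − e^(−kτ)) ≈ 1.1101.
Each bolus raises the concentration by D/Vd = 641/59 ≈ 10.864 μg/mL.
Cmax,ss = C₀/(1 − f) ≈ 10.864/0.9008 ≈ 12.060 μg/mL.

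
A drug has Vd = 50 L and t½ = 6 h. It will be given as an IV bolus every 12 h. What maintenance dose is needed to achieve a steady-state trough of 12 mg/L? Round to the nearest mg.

1800 mg

τ/t½ = 12/6 ≈ 2, so f = (1/2)^(12/6) ≈ 0.250000.
Cmin,ss = (D/Vd)·f/(1−f), so D = Cmin,ss·Vd·(1−f)/f.
D = 12 × 50 × (1−f)/f ≈ 12 × 50 × 3.00000 ≈ 1800.00 mg.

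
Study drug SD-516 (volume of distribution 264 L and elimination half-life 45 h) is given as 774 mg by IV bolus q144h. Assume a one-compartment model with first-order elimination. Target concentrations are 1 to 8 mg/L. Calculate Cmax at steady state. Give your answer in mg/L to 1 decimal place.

3.3 mg/L

τ/t½ = 144/45 ≈ 3.2, so fraction remaining f = (1/2)^(144/45) ≈ 0.1088.
At steady state, accumulation factor R = 1/(1 − e^(−kτ)) ≈ 1.1221.
Single-dose peak C₀ = D/Vd = 774/264 ≈ 2.932 mg/L.
Steady-state peak Cmax,ss = C₀·R ≈ 2.932 × 1.1221 ≈ 3.290 mg/L.
Peak 3.3 mg/L vs MTC 8 mg/L: below toxic threshold.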